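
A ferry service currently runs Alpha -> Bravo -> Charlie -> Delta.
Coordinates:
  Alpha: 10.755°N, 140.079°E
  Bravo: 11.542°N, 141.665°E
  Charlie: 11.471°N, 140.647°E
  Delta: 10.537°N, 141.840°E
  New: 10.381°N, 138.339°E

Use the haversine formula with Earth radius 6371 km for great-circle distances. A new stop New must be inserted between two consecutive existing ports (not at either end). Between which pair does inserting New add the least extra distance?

between Alpha and Bravo

Added distance for inserting New between each consecutive pair:
Alpha–Bravo: 386.1 km
Bravo–Charlie: 553.8 km
Charlie–Delta: 496.3 km
Smallest added distance is 386.1 km, inserting between Alpha and Bravo.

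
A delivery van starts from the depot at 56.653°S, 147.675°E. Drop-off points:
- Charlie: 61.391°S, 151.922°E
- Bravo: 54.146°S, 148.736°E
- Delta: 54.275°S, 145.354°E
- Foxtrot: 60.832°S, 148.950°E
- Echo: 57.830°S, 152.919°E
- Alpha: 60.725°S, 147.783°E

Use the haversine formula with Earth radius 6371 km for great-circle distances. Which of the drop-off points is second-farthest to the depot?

Distance to each, sorted:
Charlie: 579.9 km
Foxtrot: 470.4 km
Alpha: 452.8 km
Echo: 341.5 km
Delta: 302.2 km
Bravo: 286.7 km
The second-farthest is Foxtrot at 470.4 km.

Foxtrot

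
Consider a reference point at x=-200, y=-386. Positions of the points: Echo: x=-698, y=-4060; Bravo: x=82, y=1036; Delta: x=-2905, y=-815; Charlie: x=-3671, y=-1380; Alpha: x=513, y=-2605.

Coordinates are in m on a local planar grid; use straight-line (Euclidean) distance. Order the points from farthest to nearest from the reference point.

Distance from the reference point at x=-200, y=-386 to each:
Echo x=-698, y=-4060: 3707.6 m
Charlie x=-3671, y=-1380: 3610.5 m
Delta x=-2905, y=-815: 2738.8 m
Alpha x=513, y=-2605: 2330.7 m
Bravo x=82, y=1036: 1449.7 m

Echo, Charlie, Delta, Alpha, Bravo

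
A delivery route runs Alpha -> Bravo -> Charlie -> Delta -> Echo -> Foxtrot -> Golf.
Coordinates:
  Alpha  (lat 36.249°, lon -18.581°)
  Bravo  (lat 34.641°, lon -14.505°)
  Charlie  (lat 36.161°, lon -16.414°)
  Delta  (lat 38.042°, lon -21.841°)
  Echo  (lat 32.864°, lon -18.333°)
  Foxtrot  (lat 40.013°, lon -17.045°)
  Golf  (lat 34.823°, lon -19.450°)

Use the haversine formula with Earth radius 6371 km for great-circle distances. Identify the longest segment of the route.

Leg distances:
Alpha→Bravo: 410.2 km
Bravo→Charlie: 241.9 km
Charlie→Delta: 524.7 km
Delta→Echo: 657.5 km
Echo→Foxtrot: 803.2 km
Foxtrot→Golf: 614.9 km
The longest leg is Echo–Foxtrot at 803.2 km.

Echo–Foxtrot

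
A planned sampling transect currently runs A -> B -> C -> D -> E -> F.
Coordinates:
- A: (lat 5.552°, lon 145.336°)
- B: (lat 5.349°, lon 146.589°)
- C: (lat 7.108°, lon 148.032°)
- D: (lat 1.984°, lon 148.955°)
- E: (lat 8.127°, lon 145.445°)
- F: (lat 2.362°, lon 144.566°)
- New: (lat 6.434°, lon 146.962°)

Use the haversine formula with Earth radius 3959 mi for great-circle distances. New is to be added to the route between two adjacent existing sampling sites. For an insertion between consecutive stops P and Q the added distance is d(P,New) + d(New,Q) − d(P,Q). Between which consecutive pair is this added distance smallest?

between D and E

Added distance for inserting New between each consecutive pair:
A–B: 119.2 mi
B–C: 9.3 mi
C–D: 64.0 mi
D–E: 4.9 mi
E–F: 79.8 mi
Smallest added distance is 4.9 mi, inserting between D and E.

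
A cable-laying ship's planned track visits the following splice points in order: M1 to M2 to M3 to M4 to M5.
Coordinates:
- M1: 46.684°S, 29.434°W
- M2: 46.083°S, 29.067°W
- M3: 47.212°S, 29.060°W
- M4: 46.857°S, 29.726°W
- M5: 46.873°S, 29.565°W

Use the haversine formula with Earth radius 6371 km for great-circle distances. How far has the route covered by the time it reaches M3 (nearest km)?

198 km

Leg distances:
M1→M2: 72.5 km  (cumulative 72.5 km)
M2→M3: 125.5 km  (cumulative 198.1 km)
Cumulative distance at M3 ≈ 198 km.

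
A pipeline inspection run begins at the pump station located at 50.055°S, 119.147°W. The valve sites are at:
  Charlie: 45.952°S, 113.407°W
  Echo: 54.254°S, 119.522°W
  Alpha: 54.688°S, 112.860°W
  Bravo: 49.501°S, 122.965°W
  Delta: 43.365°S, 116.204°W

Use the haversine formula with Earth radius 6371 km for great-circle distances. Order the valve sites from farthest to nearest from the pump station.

Delta, Alpha, Charlie, Echo, Bravo

Distances from the pump station:
Delta 43.365°S, 116.204°W: 776.8 km
Alpha 54.688°S, 112.860°W: 668.5 km
Charlie 45.952°S, 113.407°W: 624.6 km
Echo 54.254°S, 119.522°W: 467.6 km
Bravo 49.501°S, 122.965°W: 281.0 km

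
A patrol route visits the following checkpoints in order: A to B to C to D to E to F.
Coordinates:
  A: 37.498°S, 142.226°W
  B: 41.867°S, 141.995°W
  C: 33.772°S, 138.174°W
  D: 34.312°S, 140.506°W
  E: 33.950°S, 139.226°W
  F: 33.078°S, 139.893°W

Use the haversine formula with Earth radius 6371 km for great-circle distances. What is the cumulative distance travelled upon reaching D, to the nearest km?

1670 km

Leg distances:
A→B: 486.2 km  (cumulative 486.2 km)
B→C: 960.4 km  (cumulative 1446.6 km)
C→D: 223.1 km  (cumulative 1669.7 km)
Cumulative distance at D ≈ 1670 km.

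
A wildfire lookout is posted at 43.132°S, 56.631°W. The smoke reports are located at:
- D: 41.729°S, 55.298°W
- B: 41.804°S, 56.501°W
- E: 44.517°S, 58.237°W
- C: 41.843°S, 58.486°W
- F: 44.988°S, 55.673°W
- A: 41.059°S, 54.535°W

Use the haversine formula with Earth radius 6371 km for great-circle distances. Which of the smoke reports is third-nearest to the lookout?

Distance to each, sorted:
B: 148.1 km
D: 190.5 km
E: 200.8 km
C: 209.0 km
F: 220.1 km
A: 288.1 km
The third-nearest is E at 200.8 km.

E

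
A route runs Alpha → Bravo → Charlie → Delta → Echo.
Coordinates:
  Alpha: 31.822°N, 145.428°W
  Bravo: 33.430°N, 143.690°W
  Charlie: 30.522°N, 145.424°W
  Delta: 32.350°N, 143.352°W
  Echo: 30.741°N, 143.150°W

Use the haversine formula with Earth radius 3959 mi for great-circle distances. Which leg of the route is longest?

Bravo–Charlie

Leg distances:
Alpha→Bravo: 150.2 mi
Bravo→Charlie: 225.2 mi
Charlie→Delta: 175.7 mi
Delta→Echo: 111.8 mi
The longest leg is Bravo–Charlie at 225.2 mi.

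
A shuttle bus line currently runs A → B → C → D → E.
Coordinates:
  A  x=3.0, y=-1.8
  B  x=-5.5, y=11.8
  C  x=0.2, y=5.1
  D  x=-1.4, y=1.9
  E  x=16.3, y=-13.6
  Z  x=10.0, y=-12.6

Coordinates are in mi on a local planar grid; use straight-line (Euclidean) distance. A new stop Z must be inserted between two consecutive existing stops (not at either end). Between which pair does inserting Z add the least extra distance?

between D and E

Added distance for inserting Z between each consecutive pair:
A–B: 25.7 mi
B–C: 40.3 mi
C–D: 35.1 mi
D–E: 1.3 mi
Smallest added distance is 1.3 mi, inserting between D and E.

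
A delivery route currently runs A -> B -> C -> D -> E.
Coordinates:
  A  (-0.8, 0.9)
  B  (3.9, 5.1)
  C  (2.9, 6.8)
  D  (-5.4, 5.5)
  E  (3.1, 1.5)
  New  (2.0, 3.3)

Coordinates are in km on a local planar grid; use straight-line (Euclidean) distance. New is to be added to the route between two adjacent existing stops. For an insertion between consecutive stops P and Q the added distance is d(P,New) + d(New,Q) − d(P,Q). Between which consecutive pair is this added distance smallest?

between A and B

Added distance for inserting New between each consecutive pair:
A–B: 0.0 km
B–C: 4.3 km
C–D: 2.9 km
D–E: 0.4 km
Smallest added distance is 0.0 km, inserting between A and B.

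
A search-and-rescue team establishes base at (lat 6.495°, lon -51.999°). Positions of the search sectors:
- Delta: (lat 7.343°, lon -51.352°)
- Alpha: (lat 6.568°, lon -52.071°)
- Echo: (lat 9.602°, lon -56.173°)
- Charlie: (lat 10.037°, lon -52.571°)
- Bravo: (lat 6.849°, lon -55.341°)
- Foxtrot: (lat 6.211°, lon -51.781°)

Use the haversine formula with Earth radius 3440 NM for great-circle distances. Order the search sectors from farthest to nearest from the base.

Computing each great-circle distance from (lat 6.495°, lon -51.999°):
Echo (lat 9.602°, lon -56.173°): 310.4 NM
Charlie (lat 10.037°, lon -52.571°): 215.4 NM
Bravo (lat 6.849°, lon -55.341°): 200.4 NM
Delta (lat 7.343°, lon -51.352°): 63.9 NM
Foxtrot (lat 6.211°, lon -51.781°): 21.4 NM
Alpha (lat 6.568°, lon -52.071°): 6.1 NM

Echo, Charlie, Bravo, Delta, Foxtrot, Alpha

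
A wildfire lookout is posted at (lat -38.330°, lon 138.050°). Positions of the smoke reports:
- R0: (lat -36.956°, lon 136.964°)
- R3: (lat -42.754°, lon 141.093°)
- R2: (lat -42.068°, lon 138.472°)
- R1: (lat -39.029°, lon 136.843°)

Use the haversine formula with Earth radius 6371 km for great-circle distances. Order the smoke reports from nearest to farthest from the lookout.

R1, R0, R2, R3

Distances from the lookout:
R1 (lat -39.029°, lon 136.843°): 130.5 km
R0 (lat -36.956°, lon 136.964°): 180.2 km
R2 (lat -42.068°, lon 138.472°): 417.2 km
R3 (lat -42.754°, lon 141.093°): 555.0 km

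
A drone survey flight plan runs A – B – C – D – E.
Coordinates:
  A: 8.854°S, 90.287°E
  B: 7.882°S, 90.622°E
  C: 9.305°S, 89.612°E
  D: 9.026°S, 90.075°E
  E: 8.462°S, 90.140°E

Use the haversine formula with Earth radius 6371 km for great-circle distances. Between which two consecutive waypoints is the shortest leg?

C–D

Leg distances:
A→B: 114.2 km
B→C: 193.3 km
C→D: 59.5 km
D→E: 63.1 km
The shortest leg is C–D at 59.5 km.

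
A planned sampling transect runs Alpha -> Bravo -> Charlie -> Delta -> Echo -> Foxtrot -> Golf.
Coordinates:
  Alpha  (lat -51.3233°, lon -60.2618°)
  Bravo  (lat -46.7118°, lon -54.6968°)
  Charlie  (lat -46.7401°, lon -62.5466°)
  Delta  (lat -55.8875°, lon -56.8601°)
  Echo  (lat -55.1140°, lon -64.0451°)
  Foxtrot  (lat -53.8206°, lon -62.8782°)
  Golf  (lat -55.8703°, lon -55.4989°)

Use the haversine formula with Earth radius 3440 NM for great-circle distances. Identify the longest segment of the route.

Charlie–Delta

Leg distances:
Alpha→Bravo: 352.9 NM
Bravo→Charlie: 322.9 NM
Charlie→Delta: 588.7 NM
Delta→Echo: 248.6 NM
Echo→Foxtrot: 87.7 NM
Foxtrot→Golf: 283.0 NM
The longest leg is Charlie–Delta at 588.7 NM.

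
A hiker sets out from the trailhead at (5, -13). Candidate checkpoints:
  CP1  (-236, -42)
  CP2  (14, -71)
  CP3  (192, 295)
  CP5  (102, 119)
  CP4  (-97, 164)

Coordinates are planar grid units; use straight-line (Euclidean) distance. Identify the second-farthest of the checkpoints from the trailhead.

Distances from the trailhead ((5, -13)):
CP3: 360.3
CP1: 242.7
CP4: 204.3
CP5: 163.8
CP2: 58.7
The second-farthest is CP1 at 242.7.

CP1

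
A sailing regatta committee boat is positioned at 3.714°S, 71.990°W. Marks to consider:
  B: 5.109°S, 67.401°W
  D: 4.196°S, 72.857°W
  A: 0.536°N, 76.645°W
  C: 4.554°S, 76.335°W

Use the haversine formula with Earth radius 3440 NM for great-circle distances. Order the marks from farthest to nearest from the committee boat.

Distances from the committee boat:
A 0.536°N, 76.645°W: 378.3 NM
B 5.109°S, 67.401°W: 287.2 NM
C 4.554°S, 76.335°W: 265.0 NM
D 4.196°S, 72.857°W: 59.4 NM

A, B, C, D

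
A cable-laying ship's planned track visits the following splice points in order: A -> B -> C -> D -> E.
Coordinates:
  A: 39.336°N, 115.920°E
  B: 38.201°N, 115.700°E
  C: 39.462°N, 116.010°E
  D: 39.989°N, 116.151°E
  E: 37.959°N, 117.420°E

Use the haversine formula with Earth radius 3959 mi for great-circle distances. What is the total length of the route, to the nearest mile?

361 mi

Leg distances:
A→B: 79.3 mi  (cumulative 79.3 mi)
B→C: 88.7 mi  (cumulative 168.0 mi)
C→D: 37.2 mi  (cumulative 205.2 mi)
D→E: 156.0 mi  (cumulative 361.2 mi)
Total route length ≈ 361 mi.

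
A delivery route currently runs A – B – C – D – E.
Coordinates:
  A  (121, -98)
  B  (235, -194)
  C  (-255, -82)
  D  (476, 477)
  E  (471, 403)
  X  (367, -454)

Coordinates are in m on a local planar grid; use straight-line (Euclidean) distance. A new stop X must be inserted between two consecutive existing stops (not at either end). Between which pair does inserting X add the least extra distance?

Added distance for inserting X between each consecutive pair:
A–B: 575.3 m
B–C: 513.7 m
C–D: 741.9 m
D–E: 1726.5 m
Smallest added distance is 513.7 m, inserting between B and C.

between B and C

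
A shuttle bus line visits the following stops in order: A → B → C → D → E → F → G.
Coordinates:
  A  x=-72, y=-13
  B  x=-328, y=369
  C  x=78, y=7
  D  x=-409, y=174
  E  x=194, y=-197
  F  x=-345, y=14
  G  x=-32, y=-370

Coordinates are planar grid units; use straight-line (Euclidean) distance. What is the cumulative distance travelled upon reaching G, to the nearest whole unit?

3301

Leg distances:
A→B: 459.8  (cumulative 459.8)
B→C: 543.9  (cumulative 1003.8)
C→D: 514.8  (cumulative 1518.6)
D→E: 708.0  (cumulative 2226.6)
E→F: 578.8  (cumulative 2805.5)
F→G: 495.4  (cumulative 3300.9)
Cumulative distance at G ≈ 3301.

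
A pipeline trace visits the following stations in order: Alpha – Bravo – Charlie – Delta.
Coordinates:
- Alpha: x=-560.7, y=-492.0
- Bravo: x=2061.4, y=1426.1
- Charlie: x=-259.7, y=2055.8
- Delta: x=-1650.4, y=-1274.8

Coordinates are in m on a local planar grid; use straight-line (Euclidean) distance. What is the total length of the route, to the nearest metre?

9263 m

Leg distances:
Alpha→Bravo: 3248.8 m  (cumulative 3248.8 m)
Bravo→Charlie: 2405.0 m  (cumulative 5653.8 m)
Charlie→Delta: 3609.3 m  (cumulative 9263.1 m)
Total route length ≈ 9263 m.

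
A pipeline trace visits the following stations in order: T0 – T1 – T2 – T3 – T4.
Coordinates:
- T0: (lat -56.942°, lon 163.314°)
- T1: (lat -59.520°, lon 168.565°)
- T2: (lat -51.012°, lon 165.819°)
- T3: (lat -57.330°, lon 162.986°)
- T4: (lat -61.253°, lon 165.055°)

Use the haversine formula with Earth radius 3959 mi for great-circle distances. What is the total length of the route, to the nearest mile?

1591 mi

Leg distances:
T0→T1: 261.1 mi  (cumulative 261.1 mi)
T1→T2: 597.6 mi  (cumulative 858.7 mi)
T2→T3: 451.2 mi  (cumulative 1309.9 mi)
T3→T4: 280.7 mi  (cumulative 1590.6 mi)
Total route length ≈ 1591 mi.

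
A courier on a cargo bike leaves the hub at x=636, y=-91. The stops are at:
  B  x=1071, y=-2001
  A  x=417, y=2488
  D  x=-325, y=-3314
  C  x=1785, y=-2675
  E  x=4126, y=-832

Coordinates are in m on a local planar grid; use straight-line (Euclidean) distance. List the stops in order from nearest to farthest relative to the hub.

Distance from the hub at x=636, y=-91 to each:
B x=1071, y=-2001: 1958.9 m
A x=417, y=2488: 2588.3 m
C x=1785, y=-2675: 2827.9 m
D x=-325, y=-3314: 3363.2 m
E x=4126, y=-832: 3567.8 m

B, A, C, D, E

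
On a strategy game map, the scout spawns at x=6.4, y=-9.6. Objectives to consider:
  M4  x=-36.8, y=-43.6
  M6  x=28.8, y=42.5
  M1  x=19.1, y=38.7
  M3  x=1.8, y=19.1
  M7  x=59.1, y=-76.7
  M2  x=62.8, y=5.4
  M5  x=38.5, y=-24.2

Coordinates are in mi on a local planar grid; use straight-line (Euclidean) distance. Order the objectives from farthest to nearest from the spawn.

M7, M2, M6, M4, M1, M5, M3

Distance from the spawn at x=6.4, y=-9.6 to each:
M7 x=59.1, y=-76.7: 85.3 mi
M2 x=62.8, y=5.4: 58.4 mi
M6 x=28.8, y=42.5: 56.7 mi
M4 x=-36.8, y=-43.6: 55.0 mi
M1 x=19.1, y=38.7: 49.9 mi
M5 x=38.5, y=-24.2: 35.3 mi
M3 x=1.8, y=19.1: 29.1 mi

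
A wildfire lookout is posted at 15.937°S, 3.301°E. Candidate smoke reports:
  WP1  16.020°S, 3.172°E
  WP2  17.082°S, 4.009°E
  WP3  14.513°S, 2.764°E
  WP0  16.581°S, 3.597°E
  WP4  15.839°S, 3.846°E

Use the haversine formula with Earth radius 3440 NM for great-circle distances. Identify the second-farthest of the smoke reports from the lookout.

WP2

Distance to each, sorted:
WP3: 91.0 NM
WP2: 79.9 NM
WP0: 42.3 NM
WP4: 32.0 NM
WP1: 9.0 NM
The second-farthest is WP2 at 79.9 NM.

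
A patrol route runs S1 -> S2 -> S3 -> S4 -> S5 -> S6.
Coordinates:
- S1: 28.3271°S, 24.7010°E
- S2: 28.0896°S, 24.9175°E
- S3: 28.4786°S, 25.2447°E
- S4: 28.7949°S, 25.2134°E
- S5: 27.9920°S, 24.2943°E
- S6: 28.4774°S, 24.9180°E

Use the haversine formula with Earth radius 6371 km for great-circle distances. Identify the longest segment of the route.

S4–S5

Leg distances:
S1→S2: 33.9 km
S2→S3: 53.8 km
S3→S4: 35.3 km
S4→S5: 126.7 km
S5→S6: 81.5 km
The longest leg is S4–S5 at 126.7 km.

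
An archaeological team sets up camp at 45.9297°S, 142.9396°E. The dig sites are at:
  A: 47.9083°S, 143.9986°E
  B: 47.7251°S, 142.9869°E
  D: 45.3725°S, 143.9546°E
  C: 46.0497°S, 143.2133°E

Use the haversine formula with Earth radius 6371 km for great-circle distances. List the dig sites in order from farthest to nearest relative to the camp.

A, B, D, C

Computing each great-circle distance from 45.9297°S, 142.9396°E:
A 47.9083°S, 143.9986°E: 234.2 km
B 47.7251°S, 142.9869°E: 199.7 km
D 45.3725°S, 143.9546°E: 100.3 km
C 46.0497°S, 143.2133°E: 25.0 km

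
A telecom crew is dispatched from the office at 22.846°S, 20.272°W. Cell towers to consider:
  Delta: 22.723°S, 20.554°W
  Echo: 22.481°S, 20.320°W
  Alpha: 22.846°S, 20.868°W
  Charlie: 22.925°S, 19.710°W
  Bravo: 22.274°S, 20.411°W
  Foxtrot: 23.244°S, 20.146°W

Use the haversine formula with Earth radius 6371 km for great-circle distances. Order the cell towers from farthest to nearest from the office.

Bravo, Alpha, Charlie, Foxtrot, Echo, Delta

Distance from the office at 22.846°S, 20.272°W to each:
Bravo 22.274°S, 20.411°W: 65.2 km
Alpha 22.846°S, 20.868°W: 61.1 km
Charlie 22.925°S, 19.710°W: 58.2 km
Foxtrot 23.244°S, 20.146°W: 46.1 km
Echo 22.481°S, 20.320°W: 40.9 km
Delta 22.723°S, 20.554°W: 32.0 km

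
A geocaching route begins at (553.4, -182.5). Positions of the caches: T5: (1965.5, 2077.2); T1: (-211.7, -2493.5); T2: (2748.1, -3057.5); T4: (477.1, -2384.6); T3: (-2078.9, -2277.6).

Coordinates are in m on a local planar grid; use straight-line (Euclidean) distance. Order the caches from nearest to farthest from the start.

T4, T1, T5, T3, T2

Distance from the start at (553.4, -182.5) to each:
T4 (477.1, -2384.6): 2203.4 m
T1 (-211.7, -2493.5): 2434.4 m
T5 (1965.5, 2077.2): 2664.6 m
T3 (-2078.9, -2277.6): 3364.3 m
T2 (2748.1, -3057.5): 3617.0 m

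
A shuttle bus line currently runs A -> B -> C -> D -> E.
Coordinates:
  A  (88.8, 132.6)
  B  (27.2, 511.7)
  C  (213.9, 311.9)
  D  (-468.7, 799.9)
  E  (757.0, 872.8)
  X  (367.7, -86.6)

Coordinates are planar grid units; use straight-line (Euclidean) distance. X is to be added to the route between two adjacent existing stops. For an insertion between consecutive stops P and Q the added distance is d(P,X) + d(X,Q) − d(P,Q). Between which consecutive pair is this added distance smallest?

Added distance for inserting X between each consecutive pair:
A–B: 659.1
B–C: 842.1
C–D: 806.8
D–E: 1026.3
Smallest added distance is 659.1, inserting between A and B.

between A and B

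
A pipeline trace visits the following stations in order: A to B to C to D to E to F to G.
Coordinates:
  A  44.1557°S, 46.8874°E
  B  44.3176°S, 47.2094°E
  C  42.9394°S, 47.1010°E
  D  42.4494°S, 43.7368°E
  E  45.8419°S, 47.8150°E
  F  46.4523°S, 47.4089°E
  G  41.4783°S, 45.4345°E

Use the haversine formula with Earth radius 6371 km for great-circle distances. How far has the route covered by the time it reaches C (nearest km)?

Leg distances:
A→B: 31.3 km  (cumulative 31.3 km)
B→C: 153.5 km  (cumulative 184.8 km)
Cumulative distance at C ≈ 185 km.

185 km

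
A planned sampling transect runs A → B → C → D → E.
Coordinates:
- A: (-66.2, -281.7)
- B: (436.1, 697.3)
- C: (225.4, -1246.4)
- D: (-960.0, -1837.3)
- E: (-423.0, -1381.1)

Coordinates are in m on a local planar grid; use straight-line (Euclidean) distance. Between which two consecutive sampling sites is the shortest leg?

D–E

Leg distances:
A→B: 1100.3 m
B→C: 1955.1 m
C→D: 1324.5 m
D→E: 704.6 m
The shortest leg is D–E at 704.6 m.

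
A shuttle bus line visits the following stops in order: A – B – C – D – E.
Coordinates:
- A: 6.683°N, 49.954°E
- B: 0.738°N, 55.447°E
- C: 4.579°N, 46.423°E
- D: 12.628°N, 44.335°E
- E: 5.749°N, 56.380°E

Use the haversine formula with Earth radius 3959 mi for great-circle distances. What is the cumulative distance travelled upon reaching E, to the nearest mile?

2758 mi

Leg distances:
A→B: 558.6 mi  (cumulative 558.6 mi)
B→C: 676.9 mi  (cumulative 1235.6 mi)
C→D: 574.1 mi  (cumulative 1809.7 mi)
D→E: 948.7 mi  (cumulative 2758.4 mi)
Cumulative distance at E ≈ 2758 mi.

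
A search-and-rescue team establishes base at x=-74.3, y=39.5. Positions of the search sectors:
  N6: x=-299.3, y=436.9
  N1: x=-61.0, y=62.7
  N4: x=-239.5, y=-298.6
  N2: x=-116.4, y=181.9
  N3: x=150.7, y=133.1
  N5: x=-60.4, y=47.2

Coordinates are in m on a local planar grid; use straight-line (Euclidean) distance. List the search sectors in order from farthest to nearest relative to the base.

Computing each straight-line distance from x=-74.3, y=39.5:
N6 x=-299.3, y=436.9: 456.7 m
N4 x=-239.5, y=-298.6: 376.3 m
N3 x=150.7, y=133.1: 243.7 m
N2 x=-116.4, y=181.9: 148.5 m
N1 x=-61.0, y=62.7: 26.7 m
N5 x=-60.4, y=47.2: 15.9 m

N6, N4, N3, N2, N1, N5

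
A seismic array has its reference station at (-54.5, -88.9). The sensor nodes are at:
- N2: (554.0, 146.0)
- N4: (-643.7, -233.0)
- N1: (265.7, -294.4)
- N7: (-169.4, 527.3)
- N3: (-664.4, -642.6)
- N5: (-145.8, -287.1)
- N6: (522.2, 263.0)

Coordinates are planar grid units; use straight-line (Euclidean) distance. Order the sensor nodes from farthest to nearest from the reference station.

N3, N6, N2, N7, N4, N1, N5

Computing each straight-line distance from (-54.5, -88.9):
N3 (-664.4, -642.6): 823.7
N6 (522.2, 263.0): 675.6
N2 (554.0, 146.0): 652.3
N7 (-169.4, 527.3): 626.8
N4 (-643.7, -233.0): 606.6
N1 (265.7, -294.4): 380.5
N5 (-145.8, -287.1): 218.2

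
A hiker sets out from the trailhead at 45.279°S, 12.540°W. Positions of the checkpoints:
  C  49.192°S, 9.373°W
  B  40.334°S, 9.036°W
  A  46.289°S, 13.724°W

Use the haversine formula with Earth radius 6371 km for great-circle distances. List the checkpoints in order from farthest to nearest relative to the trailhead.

B, C, A

Computing each great-circle distance from 45.279°S, 12.540°W:
B 40.334°S, 9.036°W: 619.6 km
C 49.192°S, 9.373°W: 496.4 km
A 46.289°S, 13.724°W: 145.1 km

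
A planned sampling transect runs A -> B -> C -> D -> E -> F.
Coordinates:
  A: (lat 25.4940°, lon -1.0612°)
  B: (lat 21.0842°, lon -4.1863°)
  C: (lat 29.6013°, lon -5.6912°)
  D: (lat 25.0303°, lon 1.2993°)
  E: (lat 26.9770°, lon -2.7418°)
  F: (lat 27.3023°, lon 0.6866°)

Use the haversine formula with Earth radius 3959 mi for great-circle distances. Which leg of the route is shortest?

E–F

Leg distances:
A→B: 363.5 mi
B→C: 595.9 mi
C→D: 532.7 mi
D→E: 284.7 mi
E→F: 212.0 mi
The shortest leg is E–F at 212.0 mi.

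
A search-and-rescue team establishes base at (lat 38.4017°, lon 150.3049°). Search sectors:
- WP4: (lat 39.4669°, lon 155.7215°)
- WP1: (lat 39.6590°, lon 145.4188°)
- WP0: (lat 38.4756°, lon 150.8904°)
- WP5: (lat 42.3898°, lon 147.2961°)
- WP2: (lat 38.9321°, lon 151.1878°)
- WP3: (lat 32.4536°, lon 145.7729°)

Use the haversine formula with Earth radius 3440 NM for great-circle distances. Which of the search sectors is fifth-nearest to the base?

Distance to each, sorted:
WP0: 27.9 NM
WP2: 52.2 NM
WP1: 240.0 NM
WP4: 260.9 NM
WP5: 276.1 NM
WP3: 420.2 NM
The fifth-nearest is WP5 at 276.1 NM.

WP5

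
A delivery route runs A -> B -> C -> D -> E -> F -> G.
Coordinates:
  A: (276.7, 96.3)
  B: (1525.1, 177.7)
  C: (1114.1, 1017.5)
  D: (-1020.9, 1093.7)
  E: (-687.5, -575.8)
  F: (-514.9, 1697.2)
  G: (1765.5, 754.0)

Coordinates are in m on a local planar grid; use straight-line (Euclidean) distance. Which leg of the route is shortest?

Leg distances:
A→B: 1251.1 m
B→C: 935.0 m
C→D: 2136.4 m
D→E: 1702.5 m
E→F: 2279.5 m
F→G: 2467.8 m
The shortest leg is B–C at 935.0 m.

B–C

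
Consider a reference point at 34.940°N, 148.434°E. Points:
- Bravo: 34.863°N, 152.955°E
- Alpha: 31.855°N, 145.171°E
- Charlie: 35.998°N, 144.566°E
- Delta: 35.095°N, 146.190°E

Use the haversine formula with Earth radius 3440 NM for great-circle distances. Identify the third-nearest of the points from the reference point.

Bravo

Distances from the reference point (34.940°N, 148.434°E):
Delta: 110.7 NM
Charlie: 199.5 NM
Bravo: 222.6 NM
Alpha: 247.1 NM
The third-nearest is Bravo at 222.6 NM.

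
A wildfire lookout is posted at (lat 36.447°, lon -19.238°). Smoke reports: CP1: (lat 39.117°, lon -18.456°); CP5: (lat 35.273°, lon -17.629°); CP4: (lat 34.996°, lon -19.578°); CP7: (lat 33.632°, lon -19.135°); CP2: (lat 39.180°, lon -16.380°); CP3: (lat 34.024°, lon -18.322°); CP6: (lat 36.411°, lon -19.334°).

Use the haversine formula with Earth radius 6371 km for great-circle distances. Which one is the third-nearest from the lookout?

CP5

Distance to each, sorted:
CP6: 9.5 km
CP4: 164.2 km
CP5: 195.1 km
CP3: 282.0 km
CP1: 304.7 km
CP7: 313.2 km
CP2: 394.1 km
The third-nearest is CP5 at 195.1 km.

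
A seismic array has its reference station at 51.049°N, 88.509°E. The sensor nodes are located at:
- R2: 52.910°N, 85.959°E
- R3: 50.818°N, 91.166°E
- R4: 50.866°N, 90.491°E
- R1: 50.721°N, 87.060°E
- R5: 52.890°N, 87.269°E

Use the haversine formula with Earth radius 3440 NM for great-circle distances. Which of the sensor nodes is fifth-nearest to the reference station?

R2

Distances from the reference station (51.049°N, 88.509°E):
R1: 58.3 NM
R4: 75.8 NM
R3: 101.5 NM
R5: 119.7 NM
R2: 146.2 NM
The fifth-nearest is R2 at 146.2 NM.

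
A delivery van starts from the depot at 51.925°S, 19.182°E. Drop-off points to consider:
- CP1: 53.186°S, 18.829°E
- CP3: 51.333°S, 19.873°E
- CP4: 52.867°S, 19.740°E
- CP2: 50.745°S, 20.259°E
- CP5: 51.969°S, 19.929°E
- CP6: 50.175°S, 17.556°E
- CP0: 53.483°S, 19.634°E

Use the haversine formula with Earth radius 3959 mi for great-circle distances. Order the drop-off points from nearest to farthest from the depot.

Computing each great-circle distance from 51.925°S, 19.182°E:
CP5 51.969°S, 19.929°E: 32.0 mi
CP3 51.333°S, 19.873°E: 50.5 mi
CP4 52.867°S, 19.740°E: 69.2 mi
CP1 53.186°S, 18.829°E: 88.4 mi
CP2 50.745°S, 20.259°E: 93.9 mi
CP0 53.483°S, 19.634°E: 109.3 mi
CP6 50.175°S, 17.556°E: 140.0 mi

CP5, CP3, CP4, CP1, CP2, CP0, CP6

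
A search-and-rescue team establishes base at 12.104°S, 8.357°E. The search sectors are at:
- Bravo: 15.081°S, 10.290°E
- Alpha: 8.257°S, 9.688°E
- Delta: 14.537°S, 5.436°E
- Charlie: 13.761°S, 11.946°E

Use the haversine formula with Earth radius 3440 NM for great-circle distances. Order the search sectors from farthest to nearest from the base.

Distance from the base at 12.104°S, 8.357°E to each:
Alpha 8.257°S, 9.688°E: 244.0 NM
Charlie 13.761°S, 11.946°E: 232.4 NM
Delta 14.537°S, 5.436°E: 224.6 NM
Bravo 15.081°S, 10.290°E: 211.3 NM

Alpha, Charlie, Delta, Bravo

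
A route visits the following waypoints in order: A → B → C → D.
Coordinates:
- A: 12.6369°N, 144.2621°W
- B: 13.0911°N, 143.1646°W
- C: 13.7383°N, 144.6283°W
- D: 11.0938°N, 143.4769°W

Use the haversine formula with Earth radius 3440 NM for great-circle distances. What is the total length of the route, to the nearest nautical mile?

336 NM

Leg distances:
A→B: 69.8 NM  (cumulative 69.8 NM)
B→C: 93.9 NM  (cumulative 163.7 NM)
C→D: 172.5 NM  (cumulative 336.2 NM)
Total route length ≈ 336 NM.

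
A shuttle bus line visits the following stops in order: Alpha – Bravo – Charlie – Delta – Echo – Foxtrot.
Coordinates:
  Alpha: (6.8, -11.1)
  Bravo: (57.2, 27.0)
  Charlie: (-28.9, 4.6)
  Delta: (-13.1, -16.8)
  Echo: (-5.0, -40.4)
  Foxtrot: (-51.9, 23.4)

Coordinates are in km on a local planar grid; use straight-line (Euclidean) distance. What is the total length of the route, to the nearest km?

283 km

Leg distances:
Alpha→Bravo: 63.2 km  (cumulative 63.2 km)
Bravo→Charlie: 89.0 km  (cumulative 152.1 km)
Charlie→Delta: 26.6 km  (cumulative 178.7 km)
Delta→Echo: 25.0 km  (cumulative 203.7 km)
Echo→Foxtrot: 79.2 km  (cumulative 282.9 km)
Total route length ≈ 283 km.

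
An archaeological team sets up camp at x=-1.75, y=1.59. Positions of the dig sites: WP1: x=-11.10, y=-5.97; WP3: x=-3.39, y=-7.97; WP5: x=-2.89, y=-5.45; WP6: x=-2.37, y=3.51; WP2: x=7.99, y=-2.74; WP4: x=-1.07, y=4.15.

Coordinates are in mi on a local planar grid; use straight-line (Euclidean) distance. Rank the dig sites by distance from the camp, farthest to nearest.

WP1, WP2, WP3, WP5, WP4, WP6

Computing each straight-line distance from x=-1.75, y=1.59:
WP1 x=-11.10, y=-5.97: 12.0 mi
WP2 x=7.99, y=-2.74: 10.7 mi
WP3 x=-3.39, y=-7.97: 9.7 mi
WP5 x=-2.89, y=-5.45: 7.1 mi
WP4 x=-1.07, y=4.15: 2.6 mi
WP6 x=-2.37, y=3.51: 2.0 mi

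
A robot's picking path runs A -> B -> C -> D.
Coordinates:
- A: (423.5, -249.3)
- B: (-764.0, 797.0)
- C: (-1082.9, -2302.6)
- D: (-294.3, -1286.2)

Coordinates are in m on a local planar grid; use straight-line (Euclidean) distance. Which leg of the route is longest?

Leg distances:
A→B: 1582.7 m
B→C: 3116.0 m
C→D: 1286.5 m
The longest leg is B–C at 3116.0 m.

B–C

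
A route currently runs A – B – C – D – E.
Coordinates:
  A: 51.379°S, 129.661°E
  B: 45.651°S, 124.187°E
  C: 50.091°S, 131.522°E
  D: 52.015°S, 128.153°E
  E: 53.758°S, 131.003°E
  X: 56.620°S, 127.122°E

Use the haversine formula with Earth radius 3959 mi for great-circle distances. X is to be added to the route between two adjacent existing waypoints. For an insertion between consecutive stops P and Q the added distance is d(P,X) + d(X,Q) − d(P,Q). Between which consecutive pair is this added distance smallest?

Added distance for inserting X between each consecutive pair:
A–B: 676.7 mi
B–C: 796.8 mi
C–D: 609.2 mi
D–E: 401.7 mi
Smallest added distance is 401.7 mi, inserting between D and E.

between D and E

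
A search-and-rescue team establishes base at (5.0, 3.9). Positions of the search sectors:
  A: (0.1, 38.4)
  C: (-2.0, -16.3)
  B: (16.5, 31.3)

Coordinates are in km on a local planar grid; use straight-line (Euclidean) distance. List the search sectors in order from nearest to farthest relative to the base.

C, B, A

Computing each straight-line distance from (5.0, 3.9):
C (-2.0, -16.3): 21.4 km
B (16.5, 31.3): 29.7 km
A (0.1, 38.4): 34.8 km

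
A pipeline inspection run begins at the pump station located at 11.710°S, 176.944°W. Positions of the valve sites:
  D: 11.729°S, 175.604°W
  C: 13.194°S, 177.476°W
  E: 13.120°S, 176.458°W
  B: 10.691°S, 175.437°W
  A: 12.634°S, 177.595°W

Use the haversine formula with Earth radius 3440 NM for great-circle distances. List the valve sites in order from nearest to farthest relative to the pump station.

A, D, E, C, B

Computing each great-circle distance from 11.710°S, 176.944°W:
A 12.634°S, 177.595°W: 67.4 NM
D 11.729°S, 175.604°W: 78.8 NM
E 13.120°S, 176.458°W: 89.3 NM
C 13.194°S, 177.476°W: 94.4 NM
B 10.691°S, 175.437°W: 107.8 NM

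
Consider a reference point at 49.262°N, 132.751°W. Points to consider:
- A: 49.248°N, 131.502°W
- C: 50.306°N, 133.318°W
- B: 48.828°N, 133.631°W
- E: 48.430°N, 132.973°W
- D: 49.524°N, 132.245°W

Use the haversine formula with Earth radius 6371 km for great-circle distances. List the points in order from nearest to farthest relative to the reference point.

Distance from the reference point at 49.262°N, 132.751°W to each:
D 49.524°N, 132.245°W: 46.8 km
B 48.828°N, 133.631°W: 80.3 km
A 49.248°N, 131.502°W: 90.7 km
E 48.430°N, 132.973°W: 93.9 km
C 50.306°N, 133.318°W: 123.0 km

D, B, A, E, C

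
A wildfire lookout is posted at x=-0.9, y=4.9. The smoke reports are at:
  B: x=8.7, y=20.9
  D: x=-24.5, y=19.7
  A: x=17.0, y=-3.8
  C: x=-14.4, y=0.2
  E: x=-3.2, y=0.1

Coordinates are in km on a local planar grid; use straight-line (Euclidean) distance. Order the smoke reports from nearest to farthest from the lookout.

E, C, B, A, D

Distance from the lookout at x=-0.9, y=4.9 to each:
E x=-3.2, y=0.1: 5.3 km
C x=-14.4, y=0.2: 14.3 km
B x=8.7, y=20.9: 18.7 km
A x=17.0, y=-3.8: 19.9 km
D x=-24.5, y=19.7: 27.9 km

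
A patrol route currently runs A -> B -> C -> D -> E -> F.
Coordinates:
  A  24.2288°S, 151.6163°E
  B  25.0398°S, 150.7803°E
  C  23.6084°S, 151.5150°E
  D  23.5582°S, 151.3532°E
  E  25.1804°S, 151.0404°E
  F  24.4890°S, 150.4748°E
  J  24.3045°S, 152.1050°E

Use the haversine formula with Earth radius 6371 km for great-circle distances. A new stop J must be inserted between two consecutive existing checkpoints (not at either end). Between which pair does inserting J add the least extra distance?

Added distance for inserting J between each consecutive pair:
A–B: 83.5 km
B–C: 79.0 km
C–D: 193.3 km
D–E: 74.7 km
E–F: 215.7 km
Smallest added distance is 74.7 km, inserting between D and E.

between D and E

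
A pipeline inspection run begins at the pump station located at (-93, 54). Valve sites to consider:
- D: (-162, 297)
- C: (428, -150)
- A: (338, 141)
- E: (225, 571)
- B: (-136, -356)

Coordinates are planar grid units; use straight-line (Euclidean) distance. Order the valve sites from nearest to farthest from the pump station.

D, B, A, C, E

Distances from the pump station:
D (-162, 297): 252.6
B (-136, -356): 412.2
A (338, 141): 439.7
C (428, -150): 559.5
E (225, 571): 607.0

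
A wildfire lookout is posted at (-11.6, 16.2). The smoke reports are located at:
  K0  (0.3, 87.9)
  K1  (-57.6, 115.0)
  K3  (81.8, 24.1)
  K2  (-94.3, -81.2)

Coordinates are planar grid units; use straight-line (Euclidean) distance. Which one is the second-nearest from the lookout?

Distance to each, sorted:
K0: 72.7
K3: 93.7
K1: 109.0
K2: 127.8
The second-nearest is K3 at 93.7.

K3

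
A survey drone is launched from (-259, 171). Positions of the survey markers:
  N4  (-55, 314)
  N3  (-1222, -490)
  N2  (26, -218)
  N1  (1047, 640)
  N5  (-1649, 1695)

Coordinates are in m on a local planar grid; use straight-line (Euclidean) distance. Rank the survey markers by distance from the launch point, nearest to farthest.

Computing each straight-line distance from (-259, 171):
N4 (-55, 314): 249.1 m
N2 (26, -218): 482.2 m
N3 (-1222, -490): 1168.0 m
N1 (1047, 640): 1387.7 m
N5 (-1649, 1695): 2062.7 m

N4, N2, N3, N1, N5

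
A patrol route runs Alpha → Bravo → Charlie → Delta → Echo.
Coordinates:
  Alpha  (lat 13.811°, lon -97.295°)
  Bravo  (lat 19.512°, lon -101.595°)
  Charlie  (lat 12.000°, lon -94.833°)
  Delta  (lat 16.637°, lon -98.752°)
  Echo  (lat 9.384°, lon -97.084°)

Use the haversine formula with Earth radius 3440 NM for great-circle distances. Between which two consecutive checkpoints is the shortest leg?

Charlie–Delta

Leg distances:
Alpha→Bravo: 422.2 NM
Bravo→Charlie: 596.5 NM
Charlie→Delta: 359.8 NM
Delta→Echo: 446.2 NM
The shortest leg is Charlie–Delta at 359.8 NM.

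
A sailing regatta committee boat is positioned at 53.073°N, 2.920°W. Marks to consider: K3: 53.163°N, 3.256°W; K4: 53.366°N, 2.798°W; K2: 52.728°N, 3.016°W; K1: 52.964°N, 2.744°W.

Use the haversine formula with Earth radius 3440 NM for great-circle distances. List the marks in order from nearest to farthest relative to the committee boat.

K1, K3, K4, K2

Distance from the committee boat at 53.073°N, 2.920°W to each:
K1 52.964°N, 2.744°W: 9.1 NM
K3 53.163°N, 3.256°W: 13.3 NM
K4 53.366°N, 2.798°W: 18.1 NM
K2 52.728°N, 3.016°W: 21.0 NM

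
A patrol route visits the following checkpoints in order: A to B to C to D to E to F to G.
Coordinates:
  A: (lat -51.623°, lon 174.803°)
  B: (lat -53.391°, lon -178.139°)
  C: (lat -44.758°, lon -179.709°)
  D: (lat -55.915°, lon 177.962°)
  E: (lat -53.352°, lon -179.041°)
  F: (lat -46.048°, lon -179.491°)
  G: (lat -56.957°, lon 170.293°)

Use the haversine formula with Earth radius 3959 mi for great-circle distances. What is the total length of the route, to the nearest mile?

Leg distances:
A→B: 320.8 mi  (cumulative 320.8 mi)
B→C: 600.7 mi  (cumulative 921.5 mi)
C→D: 777.6 mi  (cumulative 1699.1 mi)
D→E: 213.8 mi  (cumulative 1912.9 mi)
E→F: 505.1 mi  (cumulative 2418.0 mi)
F→G: 870.4 mi  (cumulative 3288.4 mi)
Total route length ≈ 3288 mi.

3288 mi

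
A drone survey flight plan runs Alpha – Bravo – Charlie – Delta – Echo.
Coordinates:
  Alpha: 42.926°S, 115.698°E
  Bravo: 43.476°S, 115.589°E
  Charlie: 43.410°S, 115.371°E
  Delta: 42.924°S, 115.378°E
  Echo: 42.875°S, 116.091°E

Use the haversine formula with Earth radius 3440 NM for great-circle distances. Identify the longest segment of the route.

Leg distances:
Alpha→Bravo: 33.4 NM
Bravo→Charlie: 10.3 NM
Charlie→Delta: 29.2 NM
Delta→Echo: 31.5 NM
The longest leg is Alpha–Bravo at 33.4 NM.

Alpha–Bravo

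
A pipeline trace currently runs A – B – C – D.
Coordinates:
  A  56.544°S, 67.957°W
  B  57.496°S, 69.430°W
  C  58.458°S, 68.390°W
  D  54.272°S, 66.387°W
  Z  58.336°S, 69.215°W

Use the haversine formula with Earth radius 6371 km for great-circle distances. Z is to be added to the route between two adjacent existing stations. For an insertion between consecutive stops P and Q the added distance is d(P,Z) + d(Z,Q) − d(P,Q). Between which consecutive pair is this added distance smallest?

between B and C

Added distance for inserting Z between each consecutive pair:
A–B: 168.9 km
B–C: 20.9 km
C–D: 52.8 km
Smallest added distance is 20.9 km, inserting between B and C.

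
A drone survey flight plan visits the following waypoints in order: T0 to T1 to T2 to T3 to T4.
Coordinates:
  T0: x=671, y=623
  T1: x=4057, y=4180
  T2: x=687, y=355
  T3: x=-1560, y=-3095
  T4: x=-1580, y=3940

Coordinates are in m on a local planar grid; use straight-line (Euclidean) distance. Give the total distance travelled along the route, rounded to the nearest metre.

21161 m

Leg distances:
T0→T1: 4910.9 m  (cumulative 4910.9 m)
T1→T2: 5097.8 m  (cumulative 10008.7 m)
T2→T3: 4117.2 m  (cumulative 14125.9 m)
T3→T4: 7035.0 m  (cumulative 21161.0 m)
Total route length ≈ 21161 m.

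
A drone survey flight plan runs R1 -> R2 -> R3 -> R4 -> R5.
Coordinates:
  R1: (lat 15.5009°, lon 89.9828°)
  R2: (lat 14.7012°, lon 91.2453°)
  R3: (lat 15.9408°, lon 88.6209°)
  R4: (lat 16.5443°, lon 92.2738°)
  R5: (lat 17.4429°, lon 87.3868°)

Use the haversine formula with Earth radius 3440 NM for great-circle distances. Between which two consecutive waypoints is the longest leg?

Leg distances:
R1→R2: 87.5 NM
R2→R3: 169.2 NM
R3→R4: 213.7 NM
R4→R5: 285.7 NM
The longest leg is R4–R5 at 285.7 NM.

R4–R5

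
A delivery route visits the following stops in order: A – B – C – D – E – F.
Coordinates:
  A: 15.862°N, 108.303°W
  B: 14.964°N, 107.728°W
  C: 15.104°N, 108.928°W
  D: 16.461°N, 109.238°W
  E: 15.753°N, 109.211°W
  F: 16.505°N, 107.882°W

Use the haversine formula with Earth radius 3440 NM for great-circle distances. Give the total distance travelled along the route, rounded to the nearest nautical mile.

Leg distances:
A→B: 63.4 NM  (cumulative 63.4 NM)
B→C: 70.1 NM  (cumulative 133.4 NM)
C→D: 83.4 NM  (cumulative 216.9 NM)
D→E: 42.5 NM  (cumulative 259.4 NM)
E→F: 89.0 NM  (cumulative 348.4 NM)
Total route length ≈ 348 NM.

348 NM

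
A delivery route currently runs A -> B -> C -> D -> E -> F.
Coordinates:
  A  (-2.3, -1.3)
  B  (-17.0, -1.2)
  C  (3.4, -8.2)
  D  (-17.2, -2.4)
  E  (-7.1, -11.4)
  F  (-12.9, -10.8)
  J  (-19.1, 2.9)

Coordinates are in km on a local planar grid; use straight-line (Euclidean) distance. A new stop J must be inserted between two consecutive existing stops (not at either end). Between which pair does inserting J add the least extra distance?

between A and B

Added distance for inserting J between each consecutive pair:
A–B: 7.2 km
B–C: 8.1 km
C–D: 9.3 km
D–E: 10.8 km
E–F: 27.9 km
Smallest added distance is 7.2 km, inserting between A and B.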